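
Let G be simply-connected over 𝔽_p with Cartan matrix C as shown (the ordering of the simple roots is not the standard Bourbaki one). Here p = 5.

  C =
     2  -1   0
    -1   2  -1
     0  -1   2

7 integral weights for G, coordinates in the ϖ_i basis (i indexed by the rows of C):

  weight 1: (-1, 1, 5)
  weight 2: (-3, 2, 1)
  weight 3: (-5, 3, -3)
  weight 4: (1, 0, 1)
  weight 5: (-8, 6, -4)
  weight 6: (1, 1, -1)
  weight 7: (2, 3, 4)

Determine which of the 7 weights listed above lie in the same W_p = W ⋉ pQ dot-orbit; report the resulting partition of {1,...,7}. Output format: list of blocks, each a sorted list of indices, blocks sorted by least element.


Type A_3, rank 3, |W|=24; reorder rows/cols to standard.

λ_j+ρ reflected into Ā_5 (⟨·,θ^∨⟩≤5); 3-tuples as given:

  λ_1 → (2, 1, 2);  λ_2 → (2, 1, 2);  λ_3 → (2, 2, 0);  λ_4 → (2, 1, 2);  λ_5 → (2, 1, 2);  λ_6 → (2, 2, 0);  λ_7 → (2, 2, 0)

Linkage partition of the 7 weights (2 classes, p=5):

[[1, 2, 4, 5], [3, 6, 7]]


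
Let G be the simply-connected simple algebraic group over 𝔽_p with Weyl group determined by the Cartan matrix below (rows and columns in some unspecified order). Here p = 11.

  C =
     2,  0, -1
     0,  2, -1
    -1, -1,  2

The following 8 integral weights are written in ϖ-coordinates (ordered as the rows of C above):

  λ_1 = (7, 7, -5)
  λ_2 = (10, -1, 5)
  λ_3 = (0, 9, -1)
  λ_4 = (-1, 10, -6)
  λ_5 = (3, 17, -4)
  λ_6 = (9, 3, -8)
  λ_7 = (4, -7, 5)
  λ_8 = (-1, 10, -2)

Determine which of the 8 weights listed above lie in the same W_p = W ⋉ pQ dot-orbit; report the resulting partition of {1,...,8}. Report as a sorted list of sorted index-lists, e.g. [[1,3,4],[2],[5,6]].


A_3 Cartan matrix, 3 simple roots permuted; ρ=(1,1,1).

W_11-reps of the 8 weights in Ā_11 (same 3-coord order as C):

  [1] (3, 3, 4)
  [2] (5, 6, 0)
  [3] (1, 10, 0)
  [4] (5, 6, 0)
  [5] (3, 3, 4)
  [6] (3, 3, 4)
  [7] (5, 6, 0)
  [8] (1, 10, 0)

Partition of {1..8} into 3 W_11-dot-orbits:

[[1, 5, 6], [2, 4, 7], [3, 8]]


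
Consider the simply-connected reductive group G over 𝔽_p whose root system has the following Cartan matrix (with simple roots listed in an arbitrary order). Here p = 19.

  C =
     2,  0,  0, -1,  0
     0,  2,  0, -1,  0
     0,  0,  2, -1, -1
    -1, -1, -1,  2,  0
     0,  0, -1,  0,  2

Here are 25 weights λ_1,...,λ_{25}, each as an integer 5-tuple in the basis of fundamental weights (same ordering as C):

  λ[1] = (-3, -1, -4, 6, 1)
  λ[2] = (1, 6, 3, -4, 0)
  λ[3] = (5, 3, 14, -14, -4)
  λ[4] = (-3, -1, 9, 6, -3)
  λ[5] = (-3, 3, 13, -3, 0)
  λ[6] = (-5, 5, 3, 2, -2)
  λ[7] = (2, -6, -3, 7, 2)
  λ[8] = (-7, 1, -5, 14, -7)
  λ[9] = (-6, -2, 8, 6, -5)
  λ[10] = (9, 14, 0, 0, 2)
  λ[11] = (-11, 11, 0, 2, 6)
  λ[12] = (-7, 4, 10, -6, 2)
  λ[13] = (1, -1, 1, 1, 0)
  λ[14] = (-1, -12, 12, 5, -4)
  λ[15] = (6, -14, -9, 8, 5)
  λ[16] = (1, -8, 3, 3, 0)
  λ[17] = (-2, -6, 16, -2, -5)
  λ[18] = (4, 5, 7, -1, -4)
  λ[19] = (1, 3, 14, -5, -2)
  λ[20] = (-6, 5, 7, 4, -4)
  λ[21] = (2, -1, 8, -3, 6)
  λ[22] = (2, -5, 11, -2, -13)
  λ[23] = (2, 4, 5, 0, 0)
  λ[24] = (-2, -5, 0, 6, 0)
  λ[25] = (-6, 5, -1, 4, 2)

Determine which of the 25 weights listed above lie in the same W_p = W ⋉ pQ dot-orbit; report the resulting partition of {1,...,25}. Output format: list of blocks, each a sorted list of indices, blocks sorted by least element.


C ↔ D_5 under row/col permutation; |W(D_5)| = 1920.

Each λ_j+ρ reduced to Ā_19; 5-tuples below use C's row order:

  λ_1+ρ ↦ (2, 0, 2, 2, 1);  λ_2+ρ ↦ (1, 4, 1, 2, 1);  λ_3+ρ ↦ (3, 5, 2, 1, 1);  λ_4+ρ ↦ (2, 0, 2, 2, 1);  λ_5+ρ ↦ (2, 0, 2, 2, 1);  λ_6+ρ ↦ (3, 5, 2, 1, 1);  λ_7+ρ ↦ (3, 5, 2, 1, 1);  λ_8+ρ ↦ (5, 1, 2, 1, 4);  λ_9+ρ ↦ (5, 1, 2, 1, 4);  λ_10+ρ ↦ (1, 4, 1, 2, 1);  λ_11+ρ ↦ (3, 5, 2, 1, 1);  λ_12+ρ ↦ (5, 6, 0, 0, 3);  λ_13+ρ ↦ (2, 0, 2, 2, 1);  λ_14+ρ ↦ (5, 6, 0, 0, 3);  λ_15+ρ ↦ (5, 1, 2, 1, 4);  λ_16+ρ ↦ (1, 4, 1, 2, 1);  λ_17+ρ ↦ (5, 1, 2, 1, 4);  λ_18+ρ ↦ (5, 6, 0, 0, 3);  λ_19+ρ ↦ (2, 0, 2, 2, 1);  λ_20+ρ ↦ (5, 6, 0, 0, 3);  λ_21+ρ ↦ (1, 2, 2, 0, 7);  λ_22+ρ ↦ (1, 2, 2, 0, 7);  λ_23+ρ ↦ (3, 5, 2, 1, 1);  λ_24+ρ ↦ (1, 4, 1, 2, 1);  λ_25+ρ ↦ (5, 6, 0, 0, 3)

6 distinct reps among the 25 weights ⇒ 6 W_19-linkage classes:

[[1, 4, 5, 13, 19], [2, 10, 16, 24], [3, 6, 7, 11, 23], [8, 9, 15, 17], [12, 14, 18, 20, 25], [21, 22]]


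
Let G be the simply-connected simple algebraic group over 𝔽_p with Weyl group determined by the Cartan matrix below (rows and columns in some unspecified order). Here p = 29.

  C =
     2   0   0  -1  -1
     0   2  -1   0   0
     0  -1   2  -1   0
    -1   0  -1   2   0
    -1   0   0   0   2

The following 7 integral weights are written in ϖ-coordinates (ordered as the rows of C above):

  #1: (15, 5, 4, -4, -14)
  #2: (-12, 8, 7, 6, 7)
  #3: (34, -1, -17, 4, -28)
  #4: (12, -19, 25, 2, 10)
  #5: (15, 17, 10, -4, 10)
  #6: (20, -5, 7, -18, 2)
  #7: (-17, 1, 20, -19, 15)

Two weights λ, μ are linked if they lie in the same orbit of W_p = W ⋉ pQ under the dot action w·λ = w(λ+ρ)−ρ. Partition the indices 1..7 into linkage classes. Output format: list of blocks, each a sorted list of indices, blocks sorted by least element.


Root system A_5: the 5×5 matrix C matches after relabeling.

Each λ_j+ρ reduced to Ā_29; 5-tuples below use C's row order:

  1: (0, 6, 2, 3, 13)
  2: (4, 9, 4, 4, 3)
  3: (0, 6, 2, 3, 13)
  4: (0, 6, 2, 3, 13)
  5: (0, 6, 2, 3, 13)
  6: (4, 9, 4, 4, 3)
  7: (0, 6, 2, 3, 13)

Partition of {1..7} into 2 W_29-dot-orbits:

[[1, 3, 4, 5, 7], [2, 6]]


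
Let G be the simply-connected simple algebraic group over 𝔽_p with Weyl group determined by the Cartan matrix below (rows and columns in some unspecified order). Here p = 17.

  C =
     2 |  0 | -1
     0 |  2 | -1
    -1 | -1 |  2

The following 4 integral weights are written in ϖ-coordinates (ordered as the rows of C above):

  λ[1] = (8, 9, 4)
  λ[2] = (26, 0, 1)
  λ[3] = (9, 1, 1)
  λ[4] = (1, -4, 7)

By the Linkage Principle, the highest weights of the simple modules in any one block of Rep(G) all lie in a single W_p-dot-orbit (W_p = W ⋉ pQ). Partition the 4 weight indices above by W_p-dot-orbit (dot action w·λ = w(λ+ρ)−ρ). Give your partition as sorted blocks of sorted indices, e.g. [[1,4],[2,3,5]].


Dynkin diagram of C (from the 4 off-diagonal −1 entries): A_3.

W_17-reps of the 4 weights in Ā_17 (same 3-coord order as C):

    λ_1 → (2, 3, 5)
    λ_2 → (4, 2, 10)
    λ_3 → (10, 2, 2)
    λ_4 → (2, 3, 5)

The 4 indices split into 3 linkage classes (same alcove rep ⇔ same W_17-dot-orbit):

[[1, 4], [2], [3]]


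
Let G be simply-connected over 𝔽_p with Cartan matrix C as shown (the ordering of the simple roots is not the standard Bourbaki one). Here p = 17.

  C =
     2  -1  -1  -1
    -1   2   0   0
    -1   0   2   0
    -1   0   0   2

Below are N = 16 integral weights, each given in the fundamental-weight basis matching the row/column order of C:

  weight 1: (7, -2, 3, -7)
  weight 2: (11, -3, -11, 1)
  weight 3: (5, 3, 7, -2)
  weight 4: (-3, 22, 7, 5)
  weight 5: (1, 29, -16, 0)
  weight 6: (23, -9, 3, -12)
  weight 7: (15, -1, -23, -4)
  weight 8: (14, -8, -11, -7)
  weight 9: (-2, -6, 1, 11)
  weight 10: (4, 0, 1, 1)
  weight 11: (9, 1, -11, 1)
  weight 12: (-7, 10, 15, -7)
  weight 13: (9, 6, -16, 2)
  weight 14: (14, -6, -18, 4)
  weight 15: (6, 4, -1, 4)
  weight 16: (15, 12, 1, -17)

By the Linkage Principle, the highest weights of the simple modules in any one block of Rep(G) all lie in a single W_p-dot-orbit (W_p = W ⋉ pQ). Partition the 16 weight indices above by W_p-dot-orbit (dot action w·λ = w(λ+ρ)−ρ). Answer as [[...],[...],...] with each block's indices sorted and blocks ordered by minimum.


Dynkin diagram of C (from the 6 off-diagonal −1 entries): D_4.

Alcove-folded reps (p=17, 16 weights, presented ϖ-order):

  λ_1+ρ ↦ (1, 1, 4, 6) · λ_2+ρ ↦ (0, 2, 10, 2) · λ_3+ρ ↦ (1, 3, 7, 0) · λ_4+ρ ↦ (1, 1, 4, 6) · λ_5+ρ ↦ (1, 1, 12, 2) · λ_6+ρ ↦ (1, 3, 7, 0) · λ_7+ρ ↦ (1, 3, 7, 0) · λ_8+ρ ↦ (5, 1, 2, 2) · λ_9+ρ ↦ (1, 1, 4, 6) · λ_10+ρ ↦ (5, 1, 2, 2) · λ_11+ρ ↦ (0, 2, 10, 2) · λ_12+ρ ↦ (1, 1, 4, 6) · λ_13+ρ ↦ (0, 2, 10, 2) · λ_14+ρ ↦ (0, 2, 10, 2) · λ_15+ρ ↦ (0, 5, 0, 5) · λ_16+ρ ↦ (1, 1, 12, 2)

Grouping the 16 weights by Ā_17-representative: 6 linkage classes.

[[1, 4, 9, 12], [2, 11, 13, 14], [3, 6, 7], [5, 16], [8, 10], [15]]


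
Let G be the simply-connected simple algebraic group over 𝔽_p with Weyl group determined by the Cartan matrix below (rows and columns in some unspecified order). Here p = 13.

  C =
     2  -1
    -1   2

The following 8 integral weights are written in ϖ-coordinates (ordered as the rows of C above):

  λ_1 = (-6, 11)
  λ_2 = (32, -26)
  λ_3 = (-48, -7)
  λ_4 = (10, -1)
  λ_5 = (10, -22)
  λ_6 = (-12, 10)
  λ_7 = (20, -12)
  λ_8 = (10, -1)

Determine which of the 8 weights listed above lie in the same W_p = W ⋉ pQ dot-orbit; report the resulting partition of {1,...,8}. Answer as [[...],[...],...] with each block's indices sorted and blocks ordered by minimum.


C ↔ A_2 under row/col permutation; |W(A_2)| = 6.

Folding the 8 weights λ_j+ρ into Ā_13 (reps in the given 2-coord order):

    [1] (5, 7)
    [2] (5, 7)
    [3] (5, 7)
    [4] (11, 0)
    [5] (2, 3)
    [6] (11, 0)
    [7] (2, 3)
    [8] (11, 0)

3 distinct reps among the 8 weights ⇒ 3 W_13-linkage classes:

[[1, 2, 3], [4, 6, 8], [5, 7]]


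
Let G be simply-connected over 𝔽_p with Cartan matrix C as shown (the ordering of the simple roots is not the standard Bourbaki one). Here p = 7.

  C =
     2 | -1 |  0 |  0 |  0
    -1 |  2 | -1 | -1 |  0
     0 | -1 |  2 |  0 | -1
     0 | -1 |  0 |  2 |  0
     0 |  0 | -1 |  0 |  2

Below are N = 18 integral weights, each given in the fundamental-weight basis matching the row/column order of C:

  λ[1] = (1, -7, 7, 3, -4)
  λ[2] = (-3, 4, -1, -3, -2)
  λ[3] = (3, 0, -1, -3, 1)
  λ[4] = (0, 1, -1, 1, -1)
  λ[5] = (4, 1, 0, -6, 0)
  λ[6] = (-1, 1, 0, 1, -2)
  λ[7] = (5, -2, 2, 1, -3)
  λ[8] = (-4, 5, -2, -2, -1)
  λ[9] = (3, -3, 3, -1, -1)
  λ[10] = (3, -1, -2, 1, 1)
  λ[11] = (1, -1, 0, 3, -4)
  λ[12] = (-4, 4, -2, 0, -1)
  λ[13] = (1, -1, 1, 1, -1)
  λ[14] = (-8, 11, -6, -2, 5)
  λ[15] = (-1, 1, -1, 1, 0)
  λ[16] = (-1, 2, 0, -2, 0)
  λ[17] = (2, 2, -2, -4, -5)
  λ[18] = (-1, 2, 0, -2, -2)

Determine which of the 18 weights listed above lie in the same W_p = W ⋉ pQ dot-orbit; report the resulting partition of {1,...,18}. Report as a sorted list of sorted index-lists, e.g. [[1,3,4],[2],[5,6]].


Dynkin diagram of C (from the 8 off-diagonal −1 entries): D_5.

Each λ_j+ρ reduced to Ā_7; 5-tuples below use C's row order:

  λ_1 → (3, 0, 1, 1, 1) · λ_2 → (2, 0, 1, 2, 0) · λ_3 → (3, 0, 1, 1, 1) · λ_4 → (1, 2, 0, 2, 0) · λ_5 → (2, 0, 1, 2, 0) · λ_6 → (0, 2, 0, 2, 1) · λ_7 → (3, 1, 0, 1, 1) · λ_8 → (3, 1, 0, 1, 1) · λ_9 → (2, 0, 1, 2, 0) · λ_10 → (3, 1, 0, 1, 1) · λ_11 → (0, 2, 0, 2, 1) · λ_12 → (3, 1, 0, 1, 1) · λ_13 → (2, 0, 1, 2, 0) · λ_14 → (3, 1, 0, 1, 1) · λ_15 → (0, 2, 0, 2, 1) · λ_16 → (0, 2, 0, 1, 1) · λ_17 → (2, 0, 1, 2, 0) · λ_18 → (0, 2, 0, 1, 1)

The 18 indices split into 6 linkage classes (same alcove rep ⇔ same W_7-dot-orbit):

[[1, 3], [2, 5, 9, 13, 17], [4], [6, 11, 15], [7, 8, 10, 12, 14], [16, 18]]


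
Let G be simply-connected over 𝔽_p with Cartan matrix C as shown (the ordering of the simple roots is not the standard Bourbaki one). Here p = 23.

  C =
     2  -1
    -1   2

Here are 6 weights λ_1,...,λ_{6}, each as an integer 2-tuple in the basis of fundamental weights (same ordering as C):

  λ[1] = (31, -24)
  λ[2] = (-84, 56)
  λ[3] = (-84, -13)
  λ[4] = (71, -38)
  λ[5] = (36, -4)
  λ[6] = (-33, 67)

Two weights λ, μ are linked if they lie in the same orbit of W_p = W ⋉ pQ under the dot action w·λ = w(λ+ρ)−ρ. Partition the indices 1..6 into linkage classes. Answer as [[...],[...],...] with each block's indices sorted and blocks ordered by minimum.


A_2 Cartan matrix, 2 simple roots permuted; ρ=(1,1).

Each λ_j+ρ reduced to Ā_23; 2-tuples below use C's row order:

    [1] (0, 14)
    [2] (9, 11)
    [3] (9, 11)
    [4] (9, 11)
    [5] (9, 11)
    [6] (9, 13)

3 distinct reps among the 6 weights ⇒ 3 W_23-linkage classes:

[[1], [2, 3, 4, 5], [6]]


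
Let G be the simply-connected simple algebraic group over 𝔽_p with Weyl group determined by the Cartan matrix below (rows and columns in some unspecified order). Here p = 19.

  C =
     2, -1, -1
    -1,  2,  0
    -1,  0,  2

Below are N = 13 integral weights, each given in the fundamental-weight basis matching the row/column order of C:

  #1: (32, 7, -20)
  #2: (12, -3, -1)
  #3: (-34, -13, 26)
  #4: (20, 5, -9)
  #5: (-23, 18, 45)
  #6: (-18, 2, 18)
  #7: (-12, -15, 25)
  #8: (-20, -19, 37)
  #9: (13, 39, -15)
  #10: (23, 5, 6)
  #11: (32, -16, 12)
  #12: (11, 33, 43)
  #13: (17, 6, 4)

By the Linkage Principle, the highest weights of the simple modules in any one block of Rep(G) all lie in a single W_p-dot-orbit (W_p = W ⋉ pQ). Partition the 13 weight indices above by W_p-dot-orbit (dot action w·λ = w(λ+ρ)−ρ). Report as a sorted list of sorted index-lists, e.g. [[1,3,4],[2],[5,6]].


C ↔ A_3 under row/col permutation; |W(A_3)| = 24.

λ_j+ρ reflected into Ā_19 (⟨·,θ^∨⟩≤19); 3-tuples as given:

    λ_1+ρ ↦ (3, 11, 0)
    λ_2+ρ ↦ (11, 2, 0)
    λ_3+ρ ↦ (1, 7, 6)
    λ_4+ρ ↦ (11, 2, 0)
    λ_5+ρ ↦ (3, 11, 0)
    λ_6+ρ ↦ (3, 14, 2)
    λ_7+ρ ↦ (8, 4, 6)
    λ_8+ρ ↦ (0, 0, 18)
    λ_9+ρ ↦ (3, 14, 2)
    λ_10+ρ ↦ (1, 7, 6)
    λ_11+ρ ↦ (8, 4, 6)
    λ_12+ρ ↦ (8, 4, 6)
    λ_13+ρ ↦ (8, 4, 6)

6 distinct reps among the 13 weights ⇒ 6 W_19-linkage classes:

[[1, 5], [2, 4], [3, 10], [6, 9], [7, 11, 12, 13], [8]]


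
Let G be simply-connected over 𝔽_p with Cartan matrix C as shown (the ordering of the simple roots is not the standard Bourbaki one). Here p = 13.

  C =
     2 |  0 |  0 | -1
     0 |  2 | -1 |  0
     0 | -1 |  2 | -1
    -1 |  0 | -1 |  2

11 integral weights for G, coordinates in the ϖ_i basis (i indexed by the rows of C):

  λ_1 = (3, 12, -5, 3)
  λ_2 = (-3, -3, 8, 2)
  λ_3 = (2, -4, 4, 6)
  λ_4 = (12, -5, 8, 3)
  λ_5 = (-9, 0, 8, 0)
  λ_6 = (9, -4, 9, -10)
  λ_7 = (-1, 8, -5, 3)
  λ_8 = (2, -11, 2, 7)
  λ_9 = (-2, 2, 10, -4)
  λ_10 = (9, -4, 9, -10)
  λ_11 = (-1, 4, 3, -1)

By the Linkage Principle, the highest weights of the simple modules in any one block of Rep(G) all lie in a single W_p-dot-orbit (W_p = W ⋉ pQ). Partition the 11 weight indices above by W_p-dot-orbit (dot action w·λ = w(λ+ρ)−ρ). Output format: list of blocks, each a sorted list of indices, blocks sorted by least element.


Dynkin diagram of C (from the 6 off-diagonal −1 entries): A_4.

Each λ_j+ρ reduced to Ā_13; 4-tuples below use C's row order:

  λ_1 → (0, 5, 4, 0) · λ_2 → (2, 2, 7, 1) · λ_3 → (1, 1, 2, 7) · λ_4 → (0, 5, 4, 0) · λ_5 → (1, 1, 2, 7) · λ_6 → (1, 1, 2, 7) · λ_7 → (0, 5, 4, 0) · λ_8 → (2, 2, 7, 1) · λ_9 → (2, 2, 7, 1) · λ_10 → (1, 1, 2, 7) · λ_11 → (0, 5, 4, 0)

Grouping the 11 weights by Ā_13-representative: 3 linkage classes.

[[1, 4, 7, 11], [2, 8, 9], [3, 5, 6, 10]]


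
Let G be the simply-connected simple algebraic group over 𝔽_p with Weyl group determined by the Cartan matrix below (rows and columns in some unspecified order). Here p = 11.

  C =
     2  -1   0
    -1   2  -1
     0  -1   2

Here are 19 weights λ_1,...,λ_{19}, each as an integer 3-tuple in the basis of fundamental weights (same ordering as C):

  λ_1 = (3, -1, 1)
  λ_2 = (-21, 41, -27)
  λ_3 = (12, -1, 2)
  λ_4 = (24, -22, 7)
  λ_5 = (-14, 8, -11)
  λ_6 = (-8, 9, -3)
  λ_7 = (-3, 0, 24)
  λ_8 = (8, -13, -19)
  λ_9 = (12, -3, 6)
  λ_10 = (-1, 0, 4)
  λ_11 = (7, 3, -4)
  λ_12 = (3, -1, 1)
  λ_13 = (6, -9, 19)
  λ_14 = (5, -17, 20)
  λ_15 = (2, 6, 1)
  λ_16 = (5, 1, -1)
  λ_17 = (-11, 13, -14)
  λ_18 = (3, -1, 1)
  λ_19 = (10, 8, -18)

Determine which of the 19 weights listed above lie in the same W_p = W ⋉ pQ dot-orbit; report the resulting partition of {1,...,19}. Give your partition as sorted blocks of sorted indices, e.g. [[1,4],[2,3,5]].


Root system A_3: the 3×3 matrix C matches after relabeling.

W_11-reps of the 19 weights in Ā_11 (same 3-coord order as C):

  [1] (4, 0, 2)
  [2] (4, 0, 2)
  [3] (6, 2, 0)
  [4] (7, 1, 2)
  [5] (2, 7, 1)
  [6] (7, 1, 2)
  [7] (2, 7, 1)
  [8] (7, 1, 2)
  [9] (4, 0, 2)
  [10] (0, 1, 5)
  [11] (7, 1, 2)
  [12] (4, 0, 2)
  [13] (7, 1, 2)
  [14] (0, 1, 5)
  [15] (2, 7, 1)
  [16] (6, 2, 0)
  [17] (2, 7, 1)
  [18] (4, 0, 2)
  [19] (6, 2, 0)

Grouping the 19 weights by Ā_11-representative: 5 linkage classes.

[[1, 2, 9, 12, 18], [3, 16, 19], [4, 6, 8, 11, 13], [5, 7, 15, 17], [10, 14]]


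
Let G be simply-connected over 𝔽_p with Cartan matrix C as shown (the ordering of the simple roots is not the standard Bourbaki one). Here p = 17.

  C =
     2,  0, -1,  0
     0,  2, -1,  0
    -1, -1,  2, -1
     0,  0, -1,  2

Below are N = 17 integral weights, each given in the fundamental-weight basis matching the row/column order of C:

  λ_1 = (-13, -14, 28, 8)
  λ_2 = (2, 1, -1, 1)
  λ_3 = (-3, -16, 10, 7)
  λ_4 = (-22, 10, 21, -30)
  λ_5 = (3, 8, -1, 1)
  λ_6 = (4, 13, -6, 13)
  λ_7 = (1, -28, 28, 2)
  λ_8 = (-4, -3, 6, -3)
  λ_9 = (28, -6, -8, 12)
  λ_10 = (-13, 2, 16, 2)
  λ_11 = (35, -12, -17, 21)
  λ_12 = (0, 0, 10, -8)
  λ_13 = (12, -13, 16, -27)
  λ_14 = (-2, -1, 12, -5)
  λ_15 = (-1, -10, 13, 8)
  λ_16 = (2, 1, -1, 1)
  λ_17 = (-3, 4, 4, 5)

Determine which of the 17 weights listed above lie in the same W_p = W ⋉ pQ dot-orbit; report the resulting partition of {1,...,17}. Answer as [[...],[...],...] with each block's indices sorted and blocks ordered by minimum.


C ↔ D_4 under row/col permutation; |W(D_4)| = 192.

Alcove-folded reps (p=17, 17 weights, presented ϖ-order):

    1: (1, 0, 4, 4)
    2: (3, 2, 0, 2)
    3: (4, 9, 0, 2)
    4: (1, 1, 4, 7)
    5: (4, 9, 0, 2)
    6: (6, 3, 0, 3)
    7: (3, 2, 0, 2)
    8: (3, 2, 0, 2)
    9: (1, 1, 4, 7)
    10: (6, 3, 0, 3)
    11: (2, 5, 1, 6)
    12: (1, 1, 4, 7)
    13: (1, 0, 4, 4)
    14: (1, 0, 4, 4)
    15: (6, 3, 0, 3)
    16: (3, 2, 0, 2)
    17: (2, 5, 1, 6)

Grouping the 17 weights by Ā_17-representative: 6 linkage classes.

[[1, 13, 14], [2, 7, 8, 16], [3, 5], [4, 9, 12], [6, 10, 15], [11, 17]]


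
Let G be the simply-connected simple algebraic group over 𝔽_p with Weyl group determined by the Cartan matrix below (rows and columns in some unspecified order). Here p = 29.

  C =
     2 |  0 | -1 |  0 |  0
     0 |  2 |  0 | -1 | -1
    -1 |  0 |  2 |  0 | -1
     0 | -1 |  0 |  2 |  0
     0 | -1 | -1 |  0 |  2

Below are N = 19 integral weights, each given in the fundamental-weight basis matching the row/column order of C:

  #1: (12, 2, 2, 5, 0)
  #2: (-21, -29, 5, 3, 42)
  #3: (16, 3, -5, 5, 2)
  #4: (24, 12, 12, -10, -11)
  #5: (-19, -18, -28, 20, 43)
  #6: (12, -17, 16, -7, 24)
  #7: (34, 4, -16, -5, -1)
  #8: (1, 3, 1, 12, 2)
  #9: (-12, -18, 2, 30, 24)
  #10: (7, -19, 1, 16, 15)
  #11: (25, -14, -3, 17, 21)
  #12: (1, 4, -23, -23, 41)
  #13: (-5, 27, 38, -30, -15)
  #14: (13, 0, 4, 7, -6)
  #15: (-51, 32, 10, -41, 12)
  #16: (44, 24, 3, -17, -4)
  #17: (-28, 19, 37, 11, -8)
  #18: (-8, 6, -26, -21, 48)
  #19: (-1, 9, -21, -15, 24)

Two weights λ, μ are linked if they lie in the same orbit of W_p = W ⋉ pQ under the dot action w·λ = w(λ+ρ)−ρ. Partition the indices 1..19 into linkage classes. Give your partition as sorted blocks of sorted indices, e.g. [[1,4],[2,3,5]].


Cartan matrix: type A_5 (|W|=720); un-permuting the 5 rows.

Folding the 19 weights λ_j+ρ into Ā_29 (reps in the given 5-coord order):

  1: (13, 3, 3, 6, 1);  2: (14, 4, 0, 4, 1);  3: (13, 3, 3, 6, 1);  4: (13, 3, 3, 6, 1);  5: (8, 15, 0, 1, 2);  6: (13, 3, 3, 6, 1);  7: (14, 4, 0, 4, 1);  8: (2, 4, 2, 13, 3);  9: (8, 15, 0, 1, 2);  10: (8, 15, 0, 1, 2);  11: (2, 4, 2, 13, 3);  12: (2, 4, 2, 13, 3);  13: (14, 4, 0, 4, 1);  14: (14, 4, 0, 4, 1);  15: (4, 1, 3, 11, 4);  16: (13, 3, 3, 6, 1);  17: (2, 4, 2, 13, 3);  18: (2, 4, 2, 13, 3);  19: (14, 4, 0, 4, 1)

These 19 weights hit 5 W_29-dot-orbits; sizes (5, 5, 3, 5, 1):

[[1, 3, 4, 6, 16], [2, 7, 13, 14, 19], [5, 9, 10], [8, 11, 12, 17, 18], [15]]


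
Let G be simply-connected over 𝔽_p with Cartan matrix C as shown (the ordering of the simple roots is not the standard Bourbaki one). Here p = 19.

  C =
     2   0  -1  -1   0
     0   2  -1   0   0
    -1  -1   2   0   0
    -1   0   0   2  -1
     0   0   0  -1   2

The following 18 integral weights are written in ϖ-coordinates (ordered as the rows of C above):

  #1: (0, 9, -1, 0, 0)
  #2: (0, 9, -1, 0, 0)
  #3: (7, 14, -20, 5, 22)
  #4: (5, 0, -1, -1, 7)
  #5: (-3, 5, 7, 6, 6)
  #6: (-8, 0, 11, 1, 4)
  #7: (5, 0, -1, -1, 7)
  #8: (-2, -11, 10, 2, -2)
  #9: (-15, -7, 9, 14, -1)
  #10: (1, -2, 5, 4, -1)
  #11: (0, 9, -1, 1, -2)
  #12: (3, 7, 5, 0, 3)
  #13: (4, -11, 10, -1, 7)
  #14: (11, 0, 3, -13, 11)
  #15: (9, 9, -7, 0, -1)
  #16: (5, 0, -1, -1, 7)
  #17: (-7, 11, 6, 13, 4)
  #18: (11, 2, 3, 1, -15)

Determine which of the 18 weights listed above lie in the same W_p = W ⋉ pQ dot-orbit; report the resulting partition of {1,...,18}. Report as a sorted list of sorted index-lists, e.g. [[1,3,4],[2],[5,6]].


A_5 Cartan matrix, 5 simple roots permuted; ρ=(1,1,1,1,1).

λ_j+ρ reflected into Ā_19 (⟨·,θ^∨⟩≤19); 5-tuples as given:

  1: (1, 10, 0, 1, 1);  2: (1, 10, 0, 1, 1);  3: (4, 4, 6, 1, 0);  4: (6, 1, 0, 0, 8);  5: (2, 1, 5, 5, 0);  6: (2, 1, 5, 5, 0);  7: (6, 1, 0, 0, 8);  8: (1, 10, 0, 1, 1);  9: (4, 4, 6, 1, 0);  10: (2, 1, 5, 5, 0);  11: (1, 10, 0, 1, 1);  12: (4, 4, 6, 1, 0);  13: (5, 5, 1, 0, 3);  14: (0, 1, 4, 12, 0);  15: (4, 4, 6, 1, 0);  16: (6, 1, 0, 0, 8);  17: (6, 1, 0, 0, 8);  18: (0, 1, 4, 12, 0)

6 distinct reps among the 18 weights ⇒ 6 W_19-linkage classes:

[[1, 2, 8, 11], [3, 9, 12, 15], [4, 7, 16, 17], [5, 6, 10], [13], [14, 18]]


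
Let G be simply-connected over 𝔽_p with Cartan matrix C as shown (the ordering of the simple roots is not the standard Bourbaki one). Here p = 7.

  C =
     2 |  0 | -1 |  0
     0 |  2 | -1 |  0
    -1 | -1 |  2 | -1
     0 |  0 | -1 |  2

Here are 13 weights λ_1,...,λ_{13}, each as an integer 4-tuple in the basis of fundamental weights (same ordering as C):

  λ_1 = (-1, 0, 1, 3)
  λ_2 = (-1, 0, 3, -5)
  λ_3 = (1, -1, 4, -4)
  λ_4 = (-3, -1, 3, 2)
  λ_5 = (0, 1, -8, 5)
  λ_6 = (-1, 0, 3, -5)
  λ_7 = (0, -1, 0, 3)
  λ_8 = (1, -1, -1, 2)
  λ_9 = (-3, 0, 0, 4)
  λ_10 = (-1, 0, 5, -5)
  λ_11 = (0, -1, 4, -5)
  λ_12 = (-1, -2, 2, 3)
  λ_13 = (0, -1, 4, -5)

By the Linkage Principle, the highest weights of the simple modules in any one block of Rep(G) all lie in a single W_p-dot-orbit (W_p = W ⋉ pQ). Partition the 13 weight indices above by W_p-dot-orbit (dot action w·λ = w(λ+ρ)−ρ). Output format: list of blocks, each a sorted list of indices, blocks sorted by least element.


Root system D_4: the 4×4 matrix C matches after relabeling.

W_7-reps of the 13 weights in Ā_7 (same 4-coord order as C):

  λ_1+ρ ↦ (0, 1, 0, 4) · λ_2+ρ ↦ (0, 1, 0, 4) · λ_3+ρ ↦ (2, 0, 0, 3) · λ_4+ρ ↦ (2, 0, 0, 3) · λ_5+ρ ↦ (1, 0, 1, 4) · λ_6+ρ ↦ (0, 1, 0, 4) · λ_7+ρ ↦ (1, 0, 1, 4) · λ_8+ρ ↦ (2, 0, 0, 3) · λ_9+ρ ↦ (1, 0, 1, 4) · λ_10+ρ ↦ (0, 1, 0, 4) · λ_11+ρ ↦ (1, 0, 1, 4) · λ_12+ρ ↦ (0, 1, 0, 4) · λ_13+ρ ↦ (1, 0, 1, 4)

3 distinct reps among the 13 weights ⇒ 3 W_7-linkage classes:

[[1, 2, 6, 10, 12], [3, 4, 8], [5, 7, 9, 11, 13]]


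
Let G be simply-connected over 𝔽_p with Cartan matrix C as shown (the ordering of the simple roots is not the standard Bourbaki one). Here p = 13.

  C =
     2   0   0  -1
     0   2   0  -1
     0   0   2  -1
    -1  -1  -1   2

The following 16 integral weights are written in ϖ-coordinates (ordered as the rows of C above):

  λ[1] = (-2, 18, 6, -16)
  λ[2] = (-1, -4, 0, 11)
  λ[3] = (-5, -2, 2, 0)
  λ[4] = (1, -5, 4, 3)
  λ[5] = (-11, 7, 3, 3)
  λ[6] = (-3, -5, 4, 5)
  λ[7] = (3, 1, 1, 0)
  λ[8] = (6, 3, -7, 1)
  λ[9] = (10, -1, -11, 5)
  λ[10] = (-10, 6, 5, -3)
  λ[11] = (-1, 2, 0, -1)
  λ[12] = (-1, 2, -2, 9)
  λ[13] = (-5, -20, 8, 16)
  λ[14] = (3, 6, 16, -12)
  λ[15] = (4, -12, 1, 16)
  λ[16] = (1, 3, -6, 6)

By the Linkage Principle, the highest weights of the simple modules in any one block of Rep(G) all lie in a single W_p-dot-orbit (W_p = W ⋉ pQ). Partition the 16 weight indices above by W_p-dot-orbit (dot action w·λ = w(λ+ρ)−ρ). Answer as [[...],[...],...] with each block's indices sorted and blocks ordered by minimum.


Type D_4, rank 4, |W|=192; reorder rows/cols to standard.

λ_j+ρ reflected into Ā_13 (⟨·,θ^∨⟩≤13); 4-tuples as given:

    λ_1 → (4, 2, 2, 1)
    λ_2 → (0, 3, 1, 0)
    λ_3 → (0, 3, 1, 0)
    λ_4 → (2, 4, 5, 0)
    λ_5 → (4, 2, 2, 1)
    λ_6 → (2, 4, 5, 0)
    λ_7 → (4, 2, 2, 1)
    λ_8 → (3, 0, 2, 4)
    λ_9 → (3, 0, 2, 4)
    λ_10 → (2, 4, 5, 0)
    λ_11 → (0, 3, 1, 0)
    λ_12 → (0, 3, 1, 0)
    λ_13 → (3, 0, 2, 4)
    λ_14 → (3, 0, 2, 4)
    λ_15 → (2, 4, 5, 0)
    λ_16 → (2, 4, 5, 0)

The 16 indices split into 4 linkage classes (same alcove rep ⇔ same W_13-dot-orbit):

[[1, 5, 7], [2, 3, 11, 12], [4, 6, 10, 15, 16], [8, 9, 13, 14]]


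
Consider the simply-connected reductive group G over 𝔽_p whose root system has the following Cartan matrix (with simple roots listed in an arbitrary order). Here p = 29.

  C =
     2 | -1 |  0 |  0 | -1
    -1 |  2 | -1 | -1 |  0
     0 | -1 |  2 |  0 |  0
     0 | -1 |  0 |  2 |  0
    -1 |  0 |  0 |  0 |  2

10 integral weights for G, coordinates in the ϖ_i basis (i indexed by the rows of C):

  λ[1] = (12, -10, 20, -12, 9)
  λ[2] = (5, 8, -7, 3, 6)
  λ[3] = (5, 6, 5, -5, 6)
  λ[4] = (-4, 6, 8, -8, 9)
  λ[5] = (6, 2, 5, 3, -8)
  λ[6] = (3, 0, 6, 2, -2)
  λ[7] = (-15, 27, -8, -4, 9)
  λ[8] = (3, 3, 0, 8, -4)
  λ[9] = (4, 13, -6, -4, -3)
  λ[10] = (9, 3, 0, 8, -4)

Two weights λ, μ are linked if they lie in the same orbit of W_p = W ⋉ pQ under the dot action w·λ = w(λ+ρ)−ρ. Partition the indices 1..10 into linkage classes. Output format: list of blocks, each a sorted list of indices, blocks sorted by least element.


C ↔ D_5 under row/col permutation; |W(D_5)| = 1920.

Ā_29 reps of the 10 weights (D_5, coords as presented):

  1: (1, 4, 1, 9, 3);  2: (0, 3, 6, 4, 7);  3: (0, 3, 6, 4, 7);  4: (0, 3, 6, 4, 7);  5: (0, 3, 6, 4, 7);  6: (3, 1, 7, 3, 1);  7: (3, 1, 7, 3, 1);  8: (1, 4, 1, 9, 3);  9: (3, 6, 5, 3, 2);  10: (1, 4, 1, 9, 3)

Grouping the 10 weights by Ā_29-representative: 4 linkage classes.

[[1, 8, 10], [2, 3, 4, 5], [6, 7], [9]]


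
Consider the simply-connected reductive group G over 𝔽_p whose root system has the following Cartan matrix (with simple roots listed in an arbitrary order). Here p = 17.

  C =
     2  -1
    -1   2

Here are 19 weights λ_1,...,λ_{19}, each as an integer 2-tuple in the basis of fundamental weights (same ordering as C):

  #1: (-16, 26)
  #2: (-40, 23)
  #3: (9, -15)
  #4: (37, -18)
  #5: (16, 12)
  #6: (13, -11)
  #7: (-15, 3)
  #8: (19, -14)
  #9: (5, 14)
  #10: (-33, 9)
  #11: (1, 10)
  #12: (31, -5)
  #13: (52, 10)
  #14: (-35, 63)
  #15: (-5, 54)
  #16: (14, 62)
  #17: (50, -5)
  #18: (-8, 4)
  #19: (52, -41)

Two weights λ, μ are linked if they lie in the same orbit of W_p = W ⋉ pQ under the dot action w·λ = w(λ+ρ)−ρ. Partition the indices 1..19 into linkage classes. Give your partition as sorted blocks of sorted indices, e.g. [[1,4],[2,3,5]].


Dynkin diagram of C (from the 2 off-diagonal −1 entries): A_2.

Folding the 19 weights λ_j+ρ into Ā_17 (reps in the given 2-coord order):

    λ_1 → (5, 2)
    λ_2 → (5, 2)
    λ_3 → (4, 10)
    λ_4 → (4, 0)
    λ_5 → (4, 0)
    λ_6 → (4, 10)
    λ_7 → (4, 10)
    λ_8 → (4, 10)
    λ_9 → (2, 11)
    λ_10 → (5, 2)
    λ_11 → (2, 11)
    λ_12 → (2, 11)
    λ_13 → (2, 11)
    λ_14 → (4, 0)
    λ_15 → (4, 0)
    λ_16 → (5, 2)
    λ_17 → (4, 0)
    λ_18 → (5, 2)
    λ_19 → (2, 11)

Grouping the 19 weights by Ā_17-representative: 4 linkage classes.

[[1, 2, 10, 16, 18], [3, 6, 7, 8], [4, 5, 14, 15, 17], [9, 11, 12, 13, 19]]


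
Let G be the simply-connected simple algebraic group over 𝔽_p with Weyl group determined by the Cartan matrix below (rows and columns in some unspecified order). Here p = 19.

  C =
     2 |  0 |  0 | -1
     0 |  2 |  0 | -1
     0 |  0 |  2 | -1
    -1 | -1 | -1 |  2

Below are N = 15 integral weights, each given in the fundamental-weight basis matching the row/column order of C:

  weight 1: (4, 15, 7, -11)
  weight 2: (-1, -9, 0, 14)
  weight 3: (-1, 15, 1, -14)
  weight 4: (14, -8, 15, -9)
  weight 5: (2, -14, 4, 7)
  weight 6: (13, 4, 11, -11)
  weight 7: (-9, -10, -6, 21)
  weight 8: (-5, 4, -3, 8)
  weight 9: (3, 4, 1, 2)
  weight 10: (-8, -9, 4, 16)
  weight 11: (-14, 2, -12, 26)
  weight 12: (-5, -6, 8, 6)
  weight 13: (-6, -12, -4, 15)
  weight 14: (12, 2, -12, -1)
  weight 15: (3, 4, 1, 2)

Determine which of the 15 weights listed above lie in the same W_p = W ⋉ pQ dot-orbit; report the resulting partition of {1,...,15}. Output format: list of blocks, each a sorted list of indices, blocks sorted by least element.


Type D_4, rank 4, |W|=192; reorder rows/cols to standard.

W_19-reps of the 15 weights in Ā_19 (same 4-coord order as C):

  1: (5, 6, 2, 3)
  2: (0, 8, 1, 3)
  3: (2, 8, 0, 3)
  4: (0, 8, 1, 3)
  5: (2, 8, 0, 3)
  6: (4, 5, 2, 3)
  7: (5, 6, 2, 3)
  8: (4, 5, 2, 3)
  9: (4, 5, 2, 3)
  10: (4, 5, 2, 3)
  11: (2, 8, 0, 3)
  12: (2, 3, 7, 2)
  13: (2, 8, 0, 3)
  14: (2, 8, 0, 3)
  15: (4, 5, 2, 3)

5 distinct reps among the 15 weights ⇒ 5 W_19-linkage classes:

[[1, 7], [2, 4], [3, 5, 11, 13, 14], [6, 8, 9, 10, 15], [12]]


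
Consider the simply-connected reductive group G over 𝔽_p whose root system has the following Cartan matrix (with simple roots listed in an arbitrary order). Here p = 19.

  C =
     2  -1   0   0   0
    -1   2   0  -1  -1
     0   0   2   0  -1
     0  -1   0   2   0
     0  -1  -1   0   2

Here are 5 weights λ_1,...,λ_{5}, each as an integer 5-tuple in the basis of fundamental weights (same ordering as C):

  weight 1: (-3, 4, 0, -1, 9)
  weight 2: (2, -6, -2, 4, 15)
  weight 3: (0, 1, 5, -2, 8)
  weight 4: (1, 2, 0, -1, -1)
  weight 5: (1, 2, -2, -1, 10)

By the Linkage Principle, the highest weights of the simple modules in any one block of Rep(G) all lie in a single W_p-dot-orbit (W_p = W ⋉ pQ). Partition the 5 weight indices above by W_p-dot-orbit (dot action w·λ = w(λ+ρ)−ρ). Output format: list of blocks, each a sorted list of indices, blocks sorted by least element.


Type D_5, rank 5, |W|=1920; reorder rows/cols to standard.

Alcove-folded reps (p=19, 5 weights, presented ϖ-order):

  λ_1 → (2, 3, 1, 0, 0);  λ_2 → (2, 3, 1, 0, 0);  λ_3 → (1, 1, 6, 1, 0);  λ_4 → (2, 3, 1, 0, 0);  λ_5 → (2, 3, 1, 0, 0)

These 5 weights hit 2 W_19-dot-orbits; sizes (4, 1):

[[1, 2, 4, 5], [3]]


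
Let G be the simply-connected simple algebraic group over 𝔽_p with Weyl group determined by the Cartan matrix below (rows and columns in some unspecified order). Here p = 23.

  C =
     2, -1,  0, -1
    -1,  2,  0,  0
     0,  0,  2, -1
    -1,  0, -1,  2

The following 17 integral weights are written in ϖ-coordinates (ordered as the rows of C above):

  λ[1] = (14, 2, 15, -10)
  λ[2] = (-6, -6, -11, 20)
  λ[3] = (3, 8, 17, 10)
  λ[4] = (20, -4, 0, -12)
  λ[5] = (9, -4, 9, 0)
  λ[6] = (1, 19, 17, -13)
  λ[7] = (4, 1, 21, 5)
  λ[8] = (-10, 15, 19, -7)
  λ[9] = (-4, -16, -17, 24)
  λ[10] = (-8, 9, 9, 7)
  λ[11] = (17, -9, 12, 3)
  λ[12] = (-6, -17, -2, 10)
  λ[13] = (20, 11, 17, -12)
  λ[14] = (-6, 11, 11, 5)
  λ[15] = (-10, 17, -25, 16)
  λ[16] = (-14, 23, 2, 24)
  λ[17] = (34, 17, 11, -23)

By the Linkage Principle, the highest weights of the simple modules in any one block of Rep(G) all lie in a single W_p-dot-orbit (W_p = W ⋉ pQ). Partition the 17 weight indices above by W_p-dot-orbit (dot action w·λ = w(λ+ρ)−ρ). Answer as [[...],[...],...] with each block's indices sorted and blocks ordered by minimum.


Root system A_4: the 4×4 matrix C matches after relabeling.

Folding the 17 weights λ_j+ρ into Ā_23 (reps in the given 4-coord order):

    [1] (6, 1, 5, 9)
    [2] (5, 5, 10, 1)
    [3] (6, 4, 1, 4)
    [4] (7, 3, 10, 1)
    [5] (7, 3, 10, 1)
    [6] (10, 5, 1, 2)
    [7] (5, 5, 10, 1)
    [8] (6, 1, 5, 9)
    [9] (6, 1, 5, 9)
    [10] (7, 3, 10, 1)
    [11] (6, 4, 1, 4)
    [12] (5, 5, 10, 1)
    [13] (5, 5, 10, 1)
    [14] (5, 5, 10, 1)
    [15] (6, 1, 5, 9)
    [16] (7, 3, 10, 1)
    [17] (7, 3, 10, 1)

These 17 weights hit 5 W_23-dot-orbits; sizes (4, 5, 2, 5, 1):

[[1, 8, 9, 15], [2, 7, 12, 13, 14], [3, 11], [4, 5, 10, 16, 17], [6]]


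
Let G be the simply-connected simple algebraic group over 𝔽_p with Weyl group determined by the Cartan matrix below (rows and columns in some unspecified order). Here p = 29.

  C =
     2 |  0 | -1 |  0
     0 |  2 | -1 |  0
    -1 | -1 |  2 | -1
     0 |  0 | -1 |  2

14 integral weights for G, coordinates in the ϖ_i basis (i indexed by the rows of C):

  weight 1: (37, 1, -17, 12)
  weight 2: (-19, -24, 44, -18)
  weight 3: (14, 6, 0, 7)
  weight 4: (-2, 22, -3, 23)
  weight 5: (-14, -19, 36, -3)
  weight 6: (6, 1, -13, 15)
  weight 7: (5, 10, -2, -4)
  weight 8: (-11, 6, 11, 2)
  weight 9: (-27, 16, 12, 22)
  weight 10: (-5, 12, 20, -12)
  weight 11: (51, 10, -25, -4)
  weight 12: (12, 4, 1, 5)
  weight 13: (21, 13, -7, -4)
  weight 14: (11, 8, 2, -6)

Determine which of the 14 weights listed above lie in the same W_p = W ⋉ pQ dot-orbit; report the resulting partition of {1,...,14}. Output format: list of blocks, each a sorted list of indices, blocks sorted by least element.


Type D_4, rank 4, |W|=192; reorder rows/cols to standard.

W_29-reps of the 14 weights in Ā_29 (same 4-coord order as C):

    λ_1 → (13, 5, 2, 6)
    λ_2 → (2, 7, 3, 1)
    λ_3 → (13, 5, 2, 6)
    λ_4 → (13, 5, 2, 6)
    λ_5 → (5, 10, 2, 6)
    λ_6 → (2, 7, 3, 1)
    λ_7 → (2, 7, 3, 1)
    λ_8 → (10, 7, 2, 3)
    λ_9 → (2, 7, 3, 1)
    λ_10 → (1, 8, 4, 6)
    λ_11 → (2, 7, 3, 1)
    λ_12 → (13, 5, 2, 6)
    λ_13 → (13, 5, 2, 6)
    λ_14 → (10, 7, 2, 3)

Linkage partition of the 14 weights (5 classes, p=29):

[[1, 3, 4, 12, 13], [2, 6, 7, 9, 11], [5], [8, 14], [10]]


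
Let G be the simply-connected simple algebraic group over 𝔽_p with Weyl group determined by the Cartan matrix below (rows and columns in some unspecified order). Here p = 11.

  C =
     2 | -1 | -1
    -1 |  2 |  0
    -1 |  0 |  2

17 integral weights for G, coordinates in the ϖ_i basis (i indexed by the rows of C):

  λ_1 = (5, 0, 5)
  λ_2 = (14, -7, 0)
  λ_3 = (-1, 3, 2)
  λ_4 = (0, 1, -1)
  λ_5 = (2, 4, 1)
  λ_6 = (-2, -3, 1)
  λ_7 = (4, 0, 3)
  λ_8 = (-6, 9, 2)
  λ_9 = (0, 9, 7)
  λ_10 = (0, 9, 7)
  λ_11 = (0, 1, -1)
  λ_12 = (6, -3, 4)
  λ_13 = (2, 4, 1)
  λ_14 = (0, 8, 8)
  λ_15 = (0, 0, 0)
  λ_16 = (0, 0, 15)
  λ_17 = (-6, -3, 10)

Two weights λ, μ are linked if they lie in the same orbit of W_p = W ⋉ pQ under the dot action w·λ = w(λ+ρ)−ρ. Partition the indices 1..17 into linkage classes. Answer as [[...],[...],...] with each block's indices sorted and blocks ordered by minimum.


C ↔ A_3 under row/col permutation; |W(A_3)| = 24.

Alcove-folded reps (p=11, 17 weights, presented ϖ-order):

  1: (5, 1, 4) · 2: (5, 1, 4) · 3: (0, 4, 3) · 4: (1, 2, 0) · 5: (3, 5, 2) · 6: (1, 1, 1) · 7: (5, 1, 4) · 8: (3, 5, 2) · 9: (1, 2, 0) · 10: (1, 2, 0) · 11: (1, 2, 0) · 12: (5, 1, 4) · 13: (3, 5, 2) · 14: (1, 1, 1) · 15: (1, 1, 1) · 16: (5, 1, 4) · 17: (2, 5, 4)

Linkage partition of the 17 weights (6 classes, p=11):

[[1, 2, 7, 12, 16], [3], [4, 9, 10, 11], [5, 8, 13], [6, 14, 15], [17]]


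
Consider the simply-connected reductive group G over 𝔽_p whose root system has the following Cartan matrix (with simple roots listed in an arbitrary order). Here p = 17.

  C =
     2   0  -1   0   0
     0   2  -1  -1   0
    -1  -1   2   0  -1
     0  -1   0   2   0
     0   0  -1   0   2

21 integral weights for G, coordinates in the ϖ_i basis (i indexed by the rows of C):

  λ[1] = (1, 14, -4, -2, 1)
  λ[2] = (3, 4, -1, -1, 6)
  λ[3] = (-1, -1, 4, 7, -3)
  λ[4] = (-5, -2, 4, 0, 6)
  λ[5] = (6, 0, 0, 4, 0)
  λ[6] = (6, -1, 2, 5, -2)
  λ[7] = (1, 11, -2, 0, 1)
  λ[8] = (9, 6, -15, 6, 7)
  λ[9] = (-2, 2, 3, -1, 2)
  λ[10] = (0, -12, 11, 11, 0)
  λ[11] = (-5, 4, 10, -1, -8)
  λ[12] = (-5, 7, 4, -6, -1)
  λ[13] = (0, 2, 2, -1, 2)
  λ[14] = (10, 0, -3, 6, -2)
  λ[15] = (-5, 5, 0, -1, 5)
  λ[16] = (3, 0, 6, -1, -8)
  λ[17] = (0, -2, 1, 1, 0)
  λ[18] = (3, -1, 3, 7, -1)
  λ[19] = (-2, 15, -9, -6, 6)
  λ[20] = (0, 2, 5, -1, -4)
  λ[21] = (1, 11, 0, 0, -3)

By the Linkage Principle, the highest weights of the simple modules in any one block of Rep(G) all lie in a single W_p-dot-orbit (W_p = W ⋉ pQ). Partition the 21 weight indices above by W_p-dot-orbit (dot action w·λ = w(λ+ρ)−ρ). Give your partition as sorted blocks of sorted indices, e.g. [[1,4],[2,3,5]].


Cartan matrix: type D_5 (|W|=1920); un-permuting the 5 rows.

Alcove-folded reps (p=17, 21 weights, presented ϖ-order):

  λ_1 → (1, 1, 1, 1, 1)
  λ_2 → (4, 1, 0, 0, 7)
  λ_3 → (0, 0, 3, 8, 2)
  λ_4 → (4, 1, 0, 0, 7)
  λ_5 → (7, 1, 1, 5, 1)
  λ_6 → (7, 1, 1, 5, 1)
  λ_7 → (1, 1, 1, 1, 1)
  λ_8 → (1, 3, 3, 0, 3)
  λ_9 → (1, 3, 3, 0, 3)
  λ_10 → (1, 1, 1, 1, 1)
  λ_11 → (4, 1, 0, 0, 7)
  λ_12 → (4, 3, 1, 5, 0)
  λ_13 → (1, 3, 3, 0, 3)
  λ_14 → (7, 1, 1, 5, 1)
  λ_15 → (1, 3, 3, 0, 3)
  λ_16 → (4, 1, 0, 0, 7)
  λ_17 → (1, 1, 1, 1, 1)
  λ_18 → (4, 3, 1, 5, 0)
  λ_19 → (7, 1, 1, 5, 1)
  λ_20 → (1, 3, 3, 0, 3)
  λ_21 → (1, 1, 1, 1, 1)

The 21 indices split into 6 linkage classes (same alcove rep ⇔ same W_17-dot-orbit):

[[1, 7, 10, 17, 21], [2, 4, 11, 16], [3], [5, 6, 14, 19], [8, 9, 13, 15, 20], [12, 18]]


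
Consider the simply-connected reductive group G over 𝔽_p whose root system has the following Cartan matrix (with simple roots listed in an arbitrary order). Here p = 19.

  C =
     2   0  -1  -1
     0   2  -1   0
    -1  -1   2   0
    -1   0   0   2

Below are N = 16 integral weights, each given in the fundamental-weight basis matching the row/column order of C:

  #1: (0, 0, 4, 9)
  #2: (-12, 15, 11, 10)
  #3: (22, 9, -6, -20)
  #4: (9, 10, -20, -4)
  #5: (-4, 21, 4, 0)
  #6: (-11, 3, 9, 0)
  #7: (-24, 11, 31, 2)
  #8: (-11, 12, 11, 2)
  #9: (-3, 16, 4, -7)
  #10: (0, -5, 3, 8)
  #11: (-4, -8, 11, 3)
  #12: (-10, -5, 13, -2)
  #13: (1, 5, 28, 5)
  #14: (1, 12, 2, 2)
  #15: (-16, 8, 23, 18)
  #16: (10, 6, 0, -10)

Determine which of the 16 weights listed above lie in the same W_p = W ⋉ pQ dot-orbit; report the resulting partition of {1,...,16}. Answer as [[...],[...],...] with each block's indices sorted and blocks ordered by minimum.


Type A_4, rank 4, |W|=120; reorder rows/cols to standard.

λ_j+ρ reflected into Ā_19 (⟨·,θ^∨⟩≤19); 4-tuples as given:

  λ_1+ρ ↦ (1, 1, 5, 10);  λ_2+ρ ↦ (2, 7, 1, 9);  λ_3+ρ ↦ (1, 4, 0, 9);  λ_4+ρ ↦ (2, 7, 1, 9);  λ_5+ρ ↦ (2, 11, 3, 1);  λ_6+ρ ↦ (1, 4, 0, 9);  λ_7+ρ ↦ (3, 7, 2, 1);  λ_8+ρ ↦ (3, 7, 2, 1);  λ_9+ρ ↦ (2, 11, 3, 1);  λ_10+ρ ↦ (1, 4, 0, 9);  λ_11+ρ ↦ (3, 7, 2, 1);  λ_12+ρ ↦ (1, 4, 0, 9);  λ_13+ρ ↦ (1, 1, 5, 10);  λ_14+ρ ↦ (2, 11, 3, 1);  λ_15+ρ ↦ (1, 4, 0, 9);  λ_16+ρ ↦ (2, 7, 1, 9)

5 distinct reps among the 16 weights ⇒ 5 W_19-linkage classes:

[[1, 13], [2, 4, 16], [3, 6, 10, 12, 15], [5, 9, 14], [7, 8, 11]]


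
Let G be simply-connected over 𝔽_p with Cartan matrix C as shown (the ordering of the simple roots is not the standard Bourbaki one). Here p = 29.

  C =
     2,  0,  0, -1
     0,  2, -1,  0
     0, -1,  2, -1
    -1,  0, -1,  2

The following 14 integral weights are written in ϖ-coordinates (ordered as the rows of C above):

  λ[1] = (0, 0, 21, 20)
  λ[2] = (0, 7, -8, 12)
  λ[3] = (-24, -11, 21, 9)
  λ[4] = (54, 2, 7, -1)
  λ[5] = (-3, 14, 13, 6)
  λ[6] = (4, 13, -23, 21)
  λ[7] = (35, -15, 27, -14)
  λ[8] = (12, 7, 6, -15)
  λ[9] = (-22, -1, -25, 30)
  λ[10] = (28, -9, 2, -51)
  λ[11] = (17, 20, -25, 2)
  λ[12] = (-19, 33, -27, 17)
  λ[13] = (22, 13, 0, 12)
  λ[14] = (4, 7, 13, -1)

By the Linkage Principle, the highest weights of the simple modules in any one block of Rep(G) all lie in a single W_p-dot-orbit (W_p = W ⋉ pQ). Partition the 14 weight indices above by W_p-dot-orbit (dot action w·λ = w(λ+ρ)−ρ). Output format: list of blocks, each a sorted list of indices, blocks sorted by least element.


Cartan matrix: type A_4 (|W|=120); un-permuting the 4 rows.

Ā_29 reps of the 14 weights (A_4, coords as presented):

  λ_1+ρ ↦ (1, 1, 7, 6);  λ_2+ρ ↦ (1, 1, 7, 6);  λ_3+ρ ↦ (7, 6, 1, 12);  λ_4+ρ ↦ (3, 3, 0, 18);  λ_5+ρ ↦ (5, 8, 14, 0);  λ_6+ρ ↦ (5, 8, 14, 0);  λ_7+ρ ↦ (1, 1, 7, 6);  λ_8+ρ ↦ (1, 1, 7, 6);  λ_9+ρ ↦ (5, 8, 14, 0);  λ_10+ρ ↦ (3, 3, 0, 18);  λ_11+ρ ↦ (3, 3, 0, 18);  λ_12+ρ ↦ (3, 3, 0, 18);  λ_13+ρ ↦ (1, 1, 7, 6);  λ_14+ρ ↦ (5, 8, 14, 0)

Partition of {1..14} into 4 W_29-dot-orbits:

[[1, 2, 7, 8, 13], [3], [4, 10, 11, 12], [5, 6, 9, 14]]
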